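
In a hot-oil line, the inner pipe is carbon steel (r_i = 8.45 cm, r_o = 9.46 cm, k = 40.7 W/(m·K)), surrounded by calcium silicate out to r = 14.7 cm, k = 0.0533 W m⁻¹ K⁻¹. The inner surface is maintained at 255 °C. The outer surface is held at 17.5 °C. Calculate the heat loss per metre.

Q' = 180 W/m

Resistance network (inner→outer):
  R'_carbon steel = ln(0.0946/0.0845)/(2πk) = 0.1129/(2π·40.7) = 4.415×10^-4 m·K/W
  R'_calcium silicate = ln(0.147/0.0946)/(2πk) = 0.4408/(2π·0.0533) = 1.316 m·K/W
ΣR = 4.415×10^-4 + 1.316 = 1.316 m·K/W
Q' = ΔT/ΣR = (255 °C − 17.5 °C)/1.316 = 180 W/m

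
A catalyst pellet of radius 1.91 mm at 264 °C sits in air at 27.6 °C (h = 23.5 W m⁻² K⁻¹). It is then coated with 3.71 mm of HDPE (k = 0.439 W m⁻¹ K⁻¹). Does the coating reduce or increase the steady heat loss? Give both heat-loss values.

Critical radius for a sphere: r_cr = 2k/h = 0.0374 m = 3.74 cm.
Outer radius after coating: r₂ = 0.00191 + 0.00371 = 0.00562 m.
Since r₁ < r_cr and r₂ ≤ r_cr, the coating moves toward the maximum at r_cr — heat loss rises.
Bare: R = 1/(4πr₁²h) = 928.2 K/W; Q = 236.4/928.2 = 0.255 W.
Coated: R = R_cond + R_conv = 169.9 K/W; Q = 236.4/169.9 = 1.39 W.

increases: 0.255 → 1.39 W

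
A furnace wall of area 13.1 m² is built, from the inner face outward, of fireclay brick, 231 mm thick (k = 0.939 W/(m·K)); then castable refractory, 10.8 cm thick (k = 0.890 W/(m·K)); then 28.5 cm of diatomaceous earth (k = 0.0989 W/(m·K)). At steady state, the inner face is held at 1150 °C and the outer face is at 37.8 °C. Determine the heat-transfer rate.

Q = 4.48 kW

Treat each layer as a resistance in series:
  R_fireclay brick = L/(kA) = 0.231/(0.939·13.1) = 0.01878 K/W
  R_castable refractory = L/(kA) = 0.108/(0.890·13.1) = 0.009263 K/W
  R_diatomaceous earth = L/(kA) = 0.285/(0.0989·13.1) = 0.2200 K/W
ΣR = 0.01878 + 0.009263 + 0.2200 = 0.2480 K/W
Q = ΔT/ΣR = (1150 °C − 37.8 °C)/0.2480 = 4480 W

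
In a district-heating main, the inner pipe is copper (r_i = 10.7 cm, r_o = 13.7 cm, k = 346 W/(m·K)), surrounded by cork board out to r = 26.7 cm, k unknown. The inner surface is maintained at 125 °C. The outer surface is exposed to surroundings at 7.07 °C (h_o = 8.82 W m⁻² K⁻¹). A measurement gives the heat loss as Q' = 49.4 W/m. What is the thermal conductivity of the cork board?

k = 0.0458 W/m·K

ΣR = ΔT/Q' = |125 − 7.07|/49.4 = 2.387 m·K/W
Known resistances:
  R'_copper = ln(0.137/0.107)/(2πk) = 0.2472/(2π·346) = 1.137×10^-4 m·K/W
  R'_conv,out = 1/(2πr h) = 1/(2π·0.267·8.82) = 0.06758 m·K/W
R_cork board = ΣR − ΣR_known = 2.387 − 0.06769 = 2.319 m·K/W
ln(r₂/r₁)/(2πk) = 2.319 ⇒ k = 0.6673/(2π·2.319) = 0.0458 W/m·K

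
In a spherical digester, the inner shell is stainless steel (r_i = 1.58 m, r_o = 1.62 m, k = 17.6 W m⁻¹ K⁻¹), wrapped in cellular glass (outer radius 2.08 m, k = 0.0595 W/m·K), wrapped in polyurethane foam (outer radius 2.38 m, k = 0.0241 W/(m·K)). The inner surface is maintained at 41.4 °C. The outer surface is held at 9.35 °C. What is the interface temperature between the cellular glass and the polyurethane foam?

Resistance network (inner→outer):
  R_stainless steel = (1/1.58 − 1/1.62)/(4πk) = 0.01563/(4π·17.6) = 7.066×10^-5 K/W
  R_cellular glass = (1/1.62 − 1/2.08)/(4πk) = 0.1365/(4π·0.0595) = 0.1826 K/W
  R_polyurethane foam = (1/2.08 − 1/2.38)/(4πk) = 0.06060/(4π·0.0241) = 0.2001 K/W
ΣR = 7.066×10^-5 + 0.1826 + 0.2001 = 0.3828 K/W
Q = ΔT/ΣR = (41.4 °C − 9.35 °C)/0.3828 = 83.73 W
From the inner boundary to the cellular glass/polyurethane foam interface, ΣR_partial = 0.1827 K/W.
T_interface = T_in − Q·ΣR_partial = 41.4 °C − (83.73)(0.1827) = 26.1 °C

T = 26.1 °C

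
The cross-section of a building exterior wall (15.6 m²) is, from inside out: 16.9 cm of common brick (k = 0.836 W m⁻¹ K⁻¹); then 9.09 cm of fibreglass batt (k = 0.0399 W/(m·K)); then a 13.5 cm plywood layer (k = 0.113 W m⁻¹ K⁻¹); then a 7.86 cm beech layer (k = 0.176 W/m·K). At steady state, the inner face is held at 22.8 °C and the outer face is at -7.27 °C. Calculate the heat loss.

Q = 114 W

Treat each layer as a resistance in series:
  R_common brick = L/(kA) = 0.169/(0.836·15.6) = 0.01296 K/W
  R_fibreglass batt = L/(kA) = 0.0909/(0.0399·15.6) = 0.1460 K/W
  R_plywood = L/(kA) = 0.135/(0.113·15.6) = 0.07658 K/W
  R_beech = L/(kA) = 0.0786/(0.176·15.6) = 0.02863 K/W
ΣR = 0.01296 + 0.1460 + 0.07658 + 0.02863 = 0.2642 K/W
Q = ΔT/ΣR = (22.8 °C − -7.27 °C)/0.2642 = 114 W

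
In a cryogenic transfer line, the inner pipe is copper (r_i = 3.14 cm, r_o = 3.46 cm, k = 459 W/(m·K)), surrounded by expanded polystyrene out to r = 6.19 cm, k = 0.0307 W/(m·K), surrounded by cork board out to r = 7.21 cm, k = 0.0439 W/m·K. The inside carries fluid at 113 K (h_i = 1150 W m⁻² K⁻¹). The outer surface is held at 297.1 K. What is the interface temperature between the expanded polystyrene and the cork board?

Treat each layer as a resistance in series:
  R'_conv,in = 1/(2πr h) = 1/(2π·0.0314·1150) = 0.004408 m·K/W
  R'_copper = ln(0.0346/0.0314)/(2πk) = 0.09705/(2π·459) = 3.365×10^-5 m·K/W
  R'_expanded polystyrene = ln(0.0619/0.0346)/(2πk) = 0.5817/(2π·0.0307) = 3.015 m·K/W
  R'_cork board = ln(0.0721/0.0619)/(2πk) = 0.1525/(2π·0.0439) = 0.5530 m·K/W
ΣR = 0.004408 + 3.365×10^-5 + 3.015 + 0.5530 = 3.572 m·K/W
Q' = ΔT/ΣR = (113 K − 297.1 K)/3.572 = -51.54 W/m
From the inner boundary to the expanded polystyrene/cork board interface, ΣR_partial = 3.019 m·K/W.
T_interface = T_in − Q'·ΣR_partial = 113 K − (-51.54)(3.019) = 268.6 K

T = 268.6 K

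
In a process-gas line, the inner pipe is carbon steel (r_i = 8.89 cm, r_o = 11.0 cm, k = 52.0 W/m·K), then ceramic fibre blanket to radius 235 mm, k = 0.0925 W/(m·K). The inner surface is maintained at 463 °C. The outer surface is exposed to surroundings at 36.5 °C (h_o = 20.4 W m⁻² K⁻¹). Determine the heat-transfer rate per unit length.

Series thermal resistances, inner to outer:
  R'_carbon steel = ln(0.110/0.0889)/(2πk) = 0.2130/(2π·52.0) = 6.518×10^-4 m·K/W
  R'_ceramic fibre blanket = ln(0.235/0.110)/(2πk) = 0.7591/(2π·0.0925) = 1.306 m·K/W
  R'_conv,out = 1/(2πr h) = 1/(2π·0.235·20.4) = 0.03320 m·K/W
ΣR = 6.518×10^-4 + 1.306 + 0.03320 = 1.340 m·K/W
Q' = ΔT/ΣR = (463 °C − 36.5 °C)/1.340 = 318 W/m

Q' = 318 W/m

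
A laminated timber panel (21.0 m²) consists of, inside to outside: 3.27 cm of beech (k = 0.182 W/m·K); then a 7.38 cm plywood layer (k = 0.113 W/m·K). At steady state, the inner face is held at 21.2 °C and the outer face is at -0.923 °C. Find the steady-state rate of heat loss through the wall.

Q = 558 W

Treat each layer as a resistance in series:
  R_beech = L/(kA) = 0.0327/(0.182·21.0) = 0.008556 K/W
  R_plywood = L/(kA) = 0.0738/(0.113·21.0) = 0.03110 K/W
ΣR = 0.008556 + 0.03110 = 0.03966 K/W
Q = ΔT/ΣR = (21.2 °C − -0.923 °C)/0.03966 = 558 W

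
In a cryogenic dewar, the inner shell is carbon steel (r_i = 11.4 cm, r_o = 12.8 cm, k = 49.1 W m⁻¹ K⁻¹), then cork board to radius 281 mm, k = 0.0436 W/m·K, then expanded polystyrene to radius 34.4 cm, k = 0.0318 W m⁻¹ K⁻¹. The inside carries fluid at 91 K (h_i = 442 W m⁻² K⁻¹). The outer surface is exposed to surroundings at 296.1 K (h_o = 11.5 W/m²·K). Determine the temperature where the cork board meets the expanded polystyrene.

T = 259.5 K

Series thermal resistances, inner to outer:
  R_conv,in = 1/(4πr²h) = 1/(4π·0.114²·442) = 0.01385 K/W
  R_carbon steel = (1/0.114 − 1/0.128)/(4πk) = 0.9594/(4π·49.1) = 0.001555 K/W
  R_cork board = (1/0.128 − 1/0.281)/(4πk) = 4.254/(4π·0.0436) = 7.764 K/W
  R_expanded polystyrene = (1/0.281 − 1/0.344)/(4πk) = 0.6517/(4π·0.0318) = 1.631 K/W
  R_conv,out = 1/(4πr²h) = 1/(4π·0.344²·11.5) = 0.05848 K/W
ΣR = 0.01385 + 0.001555 + 7.764 + 1.631 + 0.05848 = 9.469 K/W
Q = ΔT/ΣR = (91 K − 296.1 K)/9.469 = -21.66 W
From the inner boundary to the cork board/expanded polystyrene interface, ΣR_partial = 7.779 K/W.
T_interface = T_in − Q·ΣR_partial = 91 K − (-21.66)(7.779) = 259.5 K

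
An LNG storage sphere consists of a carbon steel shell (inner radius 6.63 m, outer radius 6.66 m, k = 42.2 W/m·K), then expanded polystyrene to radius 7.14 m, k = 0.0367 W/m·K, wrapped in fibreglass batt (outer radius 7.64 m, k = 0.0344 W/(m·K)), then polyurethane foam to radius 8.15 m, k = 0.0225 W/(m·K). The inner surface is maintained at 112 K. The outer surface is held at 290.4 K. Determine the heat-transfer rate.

Q = 2480 W

Series thermal resistances, inner to outer:
  R_carbon steel = (1/6.63 − 1/6.66)/(4πk) = 6.794×10^-4/(4π·42.2) = 1.281×10^-6 K/W
  R_expanded polystyrene = (1/6.66 − 1/7.14)/(4πk) = 0.01009/(4π·0.0367) = 0.02189 K/W
  R_fibreglass batt = (1/7.14 − 1/7.64)/(4πk) = 0.009166/(4π·0.0344) = 0.02120 K/W
  R_polyurethane foam = (1/7.64 − 1/8.15)/(4πk) = 0.008191/(4π·0.0225) = 0.02897 K/W
ΣR = 1.281×10^-6 + 0.02189 + 0.02120 + 0.02897 = 0.07206 K/W
Q = ΔT/ΣR = (112 K − 290.4 K)/0.07206 = -2480 W
(Negative Q ⇒ heat flows inward; heat gain = 2480 W.)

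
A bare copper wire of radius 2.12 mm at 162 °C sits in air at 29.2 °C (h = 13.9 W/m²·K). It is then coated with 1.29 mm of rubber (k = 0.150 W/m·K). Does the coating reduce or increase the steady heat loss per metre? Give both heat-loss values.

increases: 24.6 → 34.4 W/m

Critical radius for a cylinder: r_cr = k/h = 0.0108 m = 1.08 cm.
Outer radius after coating: r₂ = 0.00212 + 0.00129 = 0.00341 m.
Since r₁ < r_cr and r₂ ≤ r_cr, the coating moves toward the maximum at r_cr — heat loss rises.
Bare: R = 1/(2πr₁h) = 5.401 m·K/W; Q = 132.8/5.401 = 24.6 W/m.
Coated: R = R_cond + R_conv = 3.862 m·K/W; Q = 132.8/3.862 = 34.4 W/m.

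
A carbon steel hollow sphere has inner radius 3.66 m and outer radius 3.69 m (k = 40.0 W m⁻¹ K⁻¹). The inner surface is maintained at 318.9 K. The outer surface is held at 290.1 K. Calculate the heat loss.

Q = 6.52×10^6 W

Q = 4πk·ΔT/(1/r₁ − 1/r₂) = 4π × 40.0 × 28.8 / (1/3.66 − 1/3.69) = 6.52×10^6 W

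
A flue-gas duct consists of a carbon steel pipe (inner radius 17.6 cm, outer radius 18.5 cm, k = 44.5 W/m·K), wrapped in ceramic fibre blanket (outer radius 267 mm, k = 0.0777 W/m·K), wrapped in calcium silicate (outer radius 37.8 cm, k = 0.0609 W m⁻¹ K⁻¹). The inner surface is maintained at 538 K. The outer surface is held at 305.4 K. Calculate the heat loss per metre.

Q' = 140 W/m

Series thermal resistances, inner to outer:
  R'_carbon steel = ln(0.185/0.176)/(2πk) = 0.04987/(2π·44.5) = 1.784×10^-4 m·K/W
  R'_ceramic fibre blanket = ln(0.267/0.185)/(2πk) = 0.3669/(2π·0.0777) = 0.7515 m·K/W
  R'_calcium silicate = ln(0.378/0.267)/(2πk) = 0.3476/(2π·0.0609) = 0.9085 m·K/W
ΣR = 1.784×10^-4 + 0.7515 + 0.9085 = 1.660 m·K/W
Q' = ΔT/ΣR = (538 K − 305.4 K)/1.660 = 140 W/m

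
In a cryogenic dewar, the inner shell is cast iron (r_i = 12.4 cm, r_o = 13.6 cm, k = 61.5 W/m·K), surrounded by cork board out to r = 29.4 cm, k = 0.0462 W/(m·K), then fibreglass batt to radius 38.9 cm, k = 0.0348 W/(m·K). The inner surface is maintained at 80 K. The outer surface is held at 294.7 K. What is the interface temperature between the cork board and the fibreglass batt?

T = 247.9 K

Resistance network (inner→outer):
  R_cast iron = (1/0.124 − 1/0.136)/(4πk) = 0.7116/(4π·61.5) = 9.207×10^-4 K/W
  R_cork board = (1/0.136 − 1/0.294)/(4πk) = 3.952/(4π·0.0462) = 6.806 K/W
  R_fibreglass batt = (1/0.294 − 1/0.389)/(4πk) = 0.8307/(4π·0.0348) = 1.899 K/W
ΣR = 9.207×10^-4 + 6.806 + 1.899 = 8.706 K/W
Q = ΔT/ΣR = (80 K − 294.7 K)/8.706 = -24.66 W
From the inner boundary to the cork board/fibreglass batt interface, ΣR_partial = 6.807 K/W.
T_interface = T_in − Q·ΣR_partial = 80 K − (-24.66)(6.807) = 247.9 K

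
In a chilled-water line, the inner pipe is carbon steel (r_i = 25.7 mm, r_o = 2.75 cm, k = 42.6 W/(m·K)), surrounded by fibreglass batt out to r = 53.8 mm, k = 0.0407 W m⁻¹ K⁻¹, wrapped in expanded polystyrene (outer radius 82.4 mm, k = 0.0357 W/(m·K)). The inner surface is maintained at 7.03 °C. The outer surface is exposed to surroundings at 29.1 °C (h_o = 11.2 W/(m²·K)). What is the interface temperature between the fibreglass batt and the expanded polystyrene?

T = 19.4 °C

Resistance network (inner→outer):
  R'_carbon steel = ln(0.0275/0.0257)/(2πk) = 0.06770/(2π·42.6) = 2.529×10^-4 m·K/W
  R'_fibreglass batt = ln(0.0538/0.0275)/(2πk) = 0.6711/(2π·0.0407) = 2.624 m·K/W
  R'_expanded polystyrene = ln(0.0824/0.0538)/(2πk) = 0.4263/(2π·0.0357) = 1.901 m·K/W
  R'_conv,out = 1/(2πr h) = 1/(2π·0.0824·11.2) = 0.1725 m·K/W
ΣR = 2.529×10^-4 + 2.624 + 1.901 + 0.1725 = 4.698 m·K/W
Q' = ΔT/ΣR = (7.03 °C − 29.1 °C)/4.698 = -4.698 W/m
From the inner boundary to the fibreglass batt/expanded polystyrene interface, ΣR_partial = 2.624 m·K/W.
T_interface = T_in − Q'·ΣR_partial = 7.03 °C − (-4.698)(2.624) = 19.4 °C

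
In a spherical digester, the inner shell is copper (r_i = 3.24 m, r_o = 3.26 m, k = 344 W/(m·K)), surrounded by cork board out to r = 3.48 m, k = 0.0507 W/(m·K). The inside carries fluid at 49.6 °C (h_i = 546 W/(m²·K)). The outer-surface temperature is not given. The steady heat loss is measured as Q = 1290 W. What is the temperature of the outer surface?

T_out = 10.3 °C

Series resistances:
  R_conv,in = 1/(4πr²h) = 1/(4π·3.24²·546) = 1.388×10^-5 K/W
  R_copper = (1/3.24 − 1/3.26)/(4πk) = 0.001894/(4π·344) = 4.380×10^-7 K/W
  R_cork board = (1/3.26 − 1/3.48)/(4πk) = 0.01939/(4π·0.0507) = 0.03044 K/W
ΣR = 0.03045 K/W
ΔT = Q·ΣR = 1290 × 0.03045 = 39.28 K
Heat flows outward, so T_out = T_in − ΔT = 49.6 − 39.28 = 10.3 °C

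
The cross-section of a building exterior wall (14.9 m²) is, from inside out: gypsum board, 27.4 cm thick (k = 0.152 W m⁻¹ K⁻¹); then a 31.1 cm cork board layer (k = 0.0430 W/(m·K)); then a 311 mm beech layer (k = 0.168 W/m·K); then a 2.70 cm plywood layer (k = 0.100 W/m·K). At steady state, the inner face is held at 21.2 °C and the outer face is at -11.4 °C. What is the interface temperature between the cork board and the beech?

Treat each layer as a resistance in series:
  R_gypsum board = L/(kA) = 0.274/(0.152·14.9) = 0.1210 K/W
  R_cork board = L/(kA) = 0.311/(0.0430·14.9) = 0.4854 K/W
  R_beech = L/(kA) = 0.311/(0.168·14.9) = 0.1242 K/W
  R_plywood = L/(kA) = 0.0270/(0.100·14.9) = 0.01812 K/W
ΣR = 0.1210 + 0.4854 + 0.1242 + 0.01812 = 0.7487 K/W
Q = ΔT/ΣR = (21.2 °C − -11.4 °C)/0.7487 = 43.54 W
From the inner boundary to the cork board/beech interface, ΣR_partial = 0.6064 K/W.
T_interface = T_in − Q·ΣR_partial = 21.2 °C − (43.54)(0.6064) = -5.20 °C

T = -5.20 °C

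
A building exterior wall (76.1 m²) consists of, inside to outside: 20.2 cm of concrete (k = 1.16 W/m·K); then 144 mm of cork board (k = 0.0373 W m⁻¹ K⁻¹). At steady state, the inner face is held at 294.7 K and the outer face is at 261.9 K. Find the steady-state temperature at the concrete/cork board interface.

T = 293.3 K

Resistance network (inner→outer):
  R_concrete = L/(kA) = 0.202/(1.16·76.1) = 0.002288 K/W
  R_cork board = L/(kA) = 0.144/(0.0373·76.1) = 0.05073 K/W
ΣR = 0.002288 + 0.05073 = 0.05302 K/W
Q = ΔT/ΣR = (294.7 K − 261.9 K)/0.05302 = 618.6 W
From the inner boundary to the concrete/cork board interface, ΣR_partial = 0.002288 K/W.
T_interface = T_in − Q·ΣR_partial = 294.7 K − (618.6)(0.002288) = 293.3 K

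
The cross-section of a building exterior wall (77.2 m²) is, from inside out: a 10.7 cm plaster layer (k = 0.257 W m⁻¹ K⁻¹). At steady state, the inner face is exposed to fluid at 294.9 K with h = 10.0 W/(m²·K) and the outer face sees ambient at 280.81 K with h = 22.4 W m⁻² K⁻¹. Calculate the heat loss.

Series thermal resistances, inner to outer:
  R_conv,in = 1/(hA) = 1/(10.0·77.2) = 0.001295 K/W
  R_plaster = L/(kA) = 0.107/(0.257·77.2) = 0.005393 K/W
  R_conv,out = 1/(hA) = 1/(22.4·77.2) = 5.783×10^-4 K/W
ΣR = 0.001295 + 0.005393 + 5.783×10^-4 = 0.007266 K/W
Q = ΔT/ΣR = (294.9 K − 280.81 K)/0.007266 = 1940 W

Q = 1940 W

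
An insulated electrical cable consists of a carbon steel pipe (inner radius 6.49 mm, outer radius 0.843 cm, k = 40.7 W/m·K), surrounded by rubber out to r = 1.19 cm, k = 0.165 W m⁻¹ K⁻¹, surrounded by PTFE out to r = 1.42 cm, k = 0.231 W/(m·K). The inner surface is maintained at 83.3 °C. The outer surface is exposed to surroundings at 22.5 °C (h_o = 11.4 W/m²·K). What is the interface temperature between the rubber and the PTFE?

Resistance network (inner→outer):
  R'_carbon steel = ln(0.00843/0.00649)/(2πk) = 0.2615/(2π·40.7) = 0.001023 m·K/W
  R'_rubber = ln(0.0119/0.00843)/(2πk) = 0.3447/(2π·0.165) = 0.3325 m·K/W
  R'_PTFE = ln(0.0142/0.0119)/(2πk) = 0.1767/(2π·0.231) = 0.1217 m·K/W
  R'_conv,out = 1/(2πr h) = 1/(2π·0.0142·11.4) = 0.9832 m·K/W
ΣR = 0.001023 + 0.3325 + 0.1217 + 0.9832 = 1.438 m·K/W
Q' = ΔT/ΣR = (83.3 °C − 22.5 °C)/1.438 = 42.28 W/m
From the inner boundary to the rubber/PTFE interface, ΣR_partial = 0.3335 m·K/W.
T_interface = T_in − Q'·ΣR_partial = 83.3 °C − (42.28)(0.3335) = 69.2 °C

T = 69.2 °C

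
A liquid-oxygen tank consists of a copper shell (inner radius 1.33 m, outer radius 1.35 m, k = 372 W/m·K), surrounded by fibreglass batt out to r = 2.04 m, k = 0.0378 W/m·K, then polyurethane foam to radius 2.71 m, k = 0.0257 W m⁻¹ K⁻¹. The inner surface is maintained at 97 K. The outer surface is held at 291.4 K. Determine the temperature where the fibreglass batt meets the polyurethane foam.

Treat each layer as a resistance in series:
  R_copper = (1/1.33 − 1/1.35)/(4πk) = 0.01114/(4π·372) = 2.383×10^-6 K/W
  R_fibreglass batt = (1/1.35 − 1/2.04)/(4πk) = 0.2505/(4π·0.0378) = 0.5275 K/W
  R_polyurethane foam = (1/2.04 − 1/2.71)/(4πk) = 0.1212/(4π·0.0257) = 0.3753 K/W
ΣR = 2.383×10^-6 + 0.5275 + 0.3753 = 0.9028 K/W
Q = ΔT/ΣR = (97 K − 291.4 K)/0.9028 = -215.3 W
From the inner boundary to the fibreglass batt/polyurethane foam interface, ΣR_partial = 0.5275 K/W.
T_interface = T_in − Q·ΣR_partial = 97 K − (-215.3)(0.5275) = 210.6 K

T = 210.6 K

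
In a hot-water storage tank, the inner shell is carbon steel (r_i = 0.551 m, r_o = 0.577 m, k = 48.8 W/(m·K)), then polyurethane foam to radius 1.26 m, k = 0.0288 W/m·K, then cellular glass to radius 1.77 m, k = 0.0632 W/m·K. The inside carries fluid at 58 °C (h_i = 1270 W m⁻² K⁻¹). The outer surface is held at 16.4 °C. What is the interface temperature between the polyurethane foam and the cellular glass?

T = 20.6 °C

Series thermal resistances, inner to outer:
  R_conv,in = 1/(4πr²h) = 1/(4π·0.551²·1270) = 2.064×10^-4 K/W
  R_carbon steel = (1/0.551 − 1/0.577)/(4πk) = 0.08178/(4π·48.8) = 1.334×10^-4 K/W
  R_polyurethane foam = (1/0.577 − 1/1.26)/(4πk) = 0.9395/(4π·0.0288) = 2.596 K/W
  R_cellular glass = (1/1.26 − 1/1.77)/(4πk) = 0.2287/(4π·0.0632) = 0.2879 K/W
ΣR = 2.064×10^-4 + 1.334×10^-4 + 2.596 + 0.2879 = 2.884 K/W
Q = ΔT/ΣR = (58 °C − 16.4 °C)/2.884 = 14.42 W
From the inner boundary to the polyurethane foam/cellular glass interface, ΣR_partial = 2.596 K/W.
T_interface = T_in − Q·ΣR_partial = 58 °C − (14.42)(2.596) = 20.6 °C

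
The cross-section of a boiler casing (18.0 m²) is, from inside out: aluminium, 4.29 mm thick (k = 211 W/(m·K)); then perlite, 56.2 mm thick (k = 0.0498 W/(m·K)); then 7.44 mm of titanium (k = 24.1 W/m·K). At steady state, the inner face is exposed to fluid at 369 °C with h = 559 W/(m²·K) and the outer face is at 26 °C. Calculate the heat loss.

Q = 5.46 kW

Treat each layer as a resistance in series:
  R_conv,in = 1/(hA) = 1/(559·18.0) = 9.938×10^-5 K/W
  R_aluminium = L/(kA) = 0.00429/(211·18.0) = 1.130×10^-6 K/W
  R_perlite = L/(kA) = 0.0562/(0.0498·18.0) = 0.06270 K/W
  R_titanium = L/(kA) = 0.00744/(24.1·18.0) = 1.715×10^-5 K/W
ΣR = 9.938×10^-5 + 1.130×10^-6 + 0.06270 + 1.715×10^-5 = 0.06282 K/W
Q = ΔT/ΣR = (369 °C − 26 °C)/0.06282 = 5460 W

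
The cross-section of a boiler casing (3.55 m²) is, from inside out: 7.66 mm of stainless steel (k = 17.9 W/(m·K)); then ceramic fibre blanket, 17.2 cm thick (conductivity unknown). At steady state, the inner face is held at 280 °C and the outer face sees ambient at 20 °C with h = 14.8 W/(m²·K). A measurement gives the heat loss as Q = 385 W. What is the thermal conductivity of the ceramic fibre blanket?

k = 0.0738 W/m·K

ΣR = ΔT/Q = |280 − 20|/385 = 0.6753 K/W
Known resistances:
  R_stainless steel = L/(kA) = 0.00766/(17.9·3.55) = 1.205×10^-4 K/W
  R_conv,out = 1/(hA) = 1/(14.8·3.55) = 0.01903 K/W
R_ceramic fibre blanket = ΣR − ΣR_known = 0.6753 − 0.01915 = 0.6562 K/W
L/(kA) = 0.6562 ⇒ k = 0.172/(0.6562·3.55) = 0.0738 W/m·K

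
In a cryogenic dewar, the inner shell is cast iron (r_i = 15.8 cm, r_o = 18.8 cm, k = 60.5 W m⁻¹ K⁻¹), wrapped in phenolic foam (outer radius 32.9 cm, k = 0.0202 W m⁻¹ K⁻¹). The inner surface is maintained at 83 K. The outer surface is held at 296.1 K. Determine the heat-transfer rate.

Q = 23.7 W

Resistance network (inner→outer):
  R_cast iron = (1/0.158 − 1/0.188)/(4πk) = 1.010/(4π·60.5) = 0.001328 K/W
  R_phenolic foam = (1/0.188 − 1/0.329)/(4πk) = 2.280/(4π·0.0202) = 8.981 K/W
ΣR = 0.001328 + 8.981 = 8.982 K/W
Q = ΔT/ΣR = (83 K − 296.1 K)/8.982 = -23.7 W
(Negative Q ⇒ heat flows inward; heat gain = 23.7 W.)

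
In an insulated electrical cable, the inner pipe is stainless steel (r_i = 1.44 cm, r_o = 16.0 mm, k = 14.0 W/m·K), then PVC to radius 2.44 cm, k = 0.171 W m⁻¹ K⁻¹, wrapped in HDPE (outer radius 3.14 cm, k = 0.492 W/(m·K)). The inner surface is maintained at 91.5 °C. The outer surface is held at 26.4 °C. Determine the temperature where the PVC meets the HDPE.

T = 37.6 °C

Resistance network (inner→outer):
  R'_stainless steel = ln(0.0160/0.0144)/(2πk) = 0.1054/(2π·14.0) = 0.001198 m·K/W
  R'_PVC = ln(0.0244/0.0160)/(2πk) = 0.4220/(2π·0.171) = 0.3928 m·K/W
  R'_HDPE = ln(0.0314/0.0244)/(2πk) = 0.2522/(2π·0.492) = 0.08159 m·K/W
ΣR = 0.001198 + 0.3928 + 0.08159 = 0.4756 m·K/W
Q' = ΔT/ΣR = (91.5 °C − 26.4 °C)/0.4756 = 136.9 W/m
From the inner boundary to the PVC/HDPE interface, ΣR_partial = 0.3940 m·K/W.
T_interface = T_in − Q'·ΣR_partial = 91.5 °C − (136.9)(0.3940) = 37.6 °C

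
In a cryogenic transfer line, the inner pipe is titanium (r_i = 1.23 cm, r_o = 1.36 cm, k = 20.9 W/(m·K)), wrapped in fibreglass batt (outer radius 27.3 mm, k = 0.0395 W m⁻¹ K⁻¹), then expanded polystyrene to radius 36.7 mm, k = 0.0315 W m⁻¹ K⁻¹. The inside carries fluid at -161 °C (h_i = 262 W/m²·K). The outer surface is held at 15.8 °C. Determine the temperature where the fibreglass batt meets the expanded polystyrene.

Resistance network (inner→outer):
  R'_conv,in = 1/(2πr h) = 1/(2π·0.0123·262) = 0.04939 m·K/W
  R'_titanium = ln(0.0136/0.0123)/(2πk) = 0.1005/(2π·20.9) = 7.651×10^-4 m·K/W
  R'_fibreglass batt = ln(0.0273/0.0136)/(2πk) = 0.6968/(2π·0.0395) = 2.808 m·K/W
  R'_expanded polystyrene = ln(0.0367/0.0273)/(2πk) = 0.2959/(2π·0.0315) = 1.495 m·K/W
ΣR = 0.04939 + 7.651×10^-4 + 2.808 + 1.495 = 4.353 m·K/W
Q' = ΔT/ΣR = (-161 °C − 15.8 °C)/4.353 = -40.62 W/m
From the inner boundary to the fibreglass batt/expanded polystyrene interface, ΣR_partial = 2.858 m·K/W.
T_interface = T_in − Q'·ΣR_partial = -161 °C − (-40.62)(2.858) = -44.9 °C

T = -44.9 °C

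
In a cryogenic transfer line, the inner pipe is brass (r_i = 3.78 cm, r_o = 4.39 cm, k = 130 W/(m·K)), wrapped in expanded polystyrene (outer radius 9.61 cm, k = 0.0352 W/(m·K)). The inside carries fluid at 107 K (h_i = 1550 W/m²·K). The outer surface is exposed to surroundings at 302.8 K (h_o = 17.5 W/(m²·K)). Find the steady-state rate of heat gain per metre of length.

Q' = 53.8 W/m

Treat each layer as a resistance in series:
  R'_conv,in = 1/(2πr h) = 1/(2π·0.0378·1550) = 0.002716 m·K/W
  R'_brass = ln(0.0439/0.0378)/(2πk) = 0.1496/(2π·130) = 1.832×10^-4 m·K/W
  R'_expanded polystyrene = ln(0.0961/0.0439)/(2πk) = 0.7835/(2π·0.0352) = 3.542 m·K/W
  R'_conv,out = 1/(2πr h) = 1/(2π·0.0961·17.5) = 0.09464 m·K/W
ΣR = 0.002716 + 1.832×10^-4 + 3.542 + 0.09464 = 3.640 m·K/W
Q' = ΔT/ΣR = (107 K − 302.8 K)/3.640 = -53.8 W/m
(Negative Q' ⇒ heat flows inward; heat gain = 53.8 W/m.)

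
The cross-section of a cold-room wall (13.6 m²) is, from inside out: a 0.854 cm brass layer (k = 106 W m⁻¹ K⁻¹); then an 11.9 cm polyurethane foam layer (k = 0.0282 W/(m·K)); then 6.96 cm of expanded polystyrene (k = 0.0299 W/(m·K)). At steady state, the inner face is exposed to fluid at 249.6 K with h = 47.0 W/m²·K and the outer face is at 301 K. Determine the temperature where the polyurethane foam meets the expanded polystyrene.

Treat each layer as a resistance in series:
  R_conv,in = 1/(hA) = 1/(47.0·13.6) = 0.001564 K/W
  R_brass = L/(kA) = 0.00854/(106·13.6) = 5.924×10^-6 K/W
  R_polyurethane foam = L/(kA) = 0.119/(0.0282·13.6) = 0.3103 K/W
  R_expanded polystyrene = L/(kA) = 0.0696/(0.0299·13.6) = 0.1712 K/W
ΣR = 0.001564 + 5.924×10^-6 + 0.3103 + 0.1712 = 0.4831 K/W
Q = ΔT/ΣR = (249.6 K − 301 K)/0.4831 = -106.4 W
From the inner boundary to the polyurethane foam/expanded polystyrene interface, ΣR_partial = 0.3119 K/W.
T_interface = T_in − Q·ΣR_partial = 249.6 K − (-106.4)(0.3119) = 282.79 K

T = 282.79 K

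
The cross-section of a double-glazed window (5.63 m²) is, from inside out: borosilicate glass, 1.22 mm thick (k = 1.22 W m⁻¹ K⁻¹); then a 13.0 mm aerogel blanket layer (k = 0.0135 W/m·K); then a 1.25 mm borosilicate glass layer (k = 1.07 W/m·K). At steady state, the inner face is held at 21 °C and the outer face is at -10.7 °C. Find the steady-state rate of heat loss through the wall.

Series thermal resistances, inner to outer:
  R_borosilicate glass = L/(kA) = 0.00122/(1.22·5.63) = 1.776×10^-4 K/W
  R_aerogel blanket = L/(kA) = 0.0130/(0.0135·5.63) = 0.1710 K/W
  R_borosilicate glass = L/(kA) = 0.00125/(1.07·5.63) = 2.075×10^-4 K/W
ΣR = 1.776×10^-4 + 0.1710 + 2.075×10^-4 = 0.1714 K/W
Q = ΔT/ΣR = (21 °C − -10.7 °C)/0.1714 = 185 W

Q = 185 W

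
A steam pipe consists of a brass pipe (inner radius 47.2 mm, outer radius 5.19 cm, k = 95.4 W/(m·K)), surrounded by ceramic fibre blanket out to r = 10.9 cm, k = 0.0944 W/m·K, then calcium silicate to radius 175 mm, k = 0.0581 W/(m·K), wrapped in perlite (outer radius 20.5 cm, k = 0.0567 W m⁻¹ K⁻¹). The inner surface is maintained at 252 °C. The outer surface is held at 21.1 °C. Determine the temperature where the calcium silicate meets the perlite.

Resistance network (inner→outer):
  R'_brass = ln(0.0519/0.0472)/(2πk) = 0.09492/(2π·95.4) = 1.584×10^-4 m·K/W
  R'_ceramic fibre blanket = ln(0.109/0.0519)/(2πk) = 0.7420/(2π·0.0944) = 1.251 m·K/W
  R'_calcium silicate = ln(0.175/0.109)/(2πk) = 0.4734/(2π·0.0581) = 1.297 m·K/W
  R'_perlite = ln(0.205/0.175)/(2πk) = 0.1582/(2π·0.0567) = 0.4441 m·K/W
ΣR = 1.584×10^-4 + 1.251 + 1.297 + 0.4441 = 2.992 m·K/W
Q' = ΔT/ΣR = (252 °C − 21.1 °C)/2.992 = 77.17 W/m
From the inner boundary to the calcium silicate/perlite interface, ΣR_partial = 2.548 m·K/W.
T_interface = T_in − Q'·ΣR_partial = 252 °C − (77.17)(2.548) = 55.4 °C

T = 55.4 °C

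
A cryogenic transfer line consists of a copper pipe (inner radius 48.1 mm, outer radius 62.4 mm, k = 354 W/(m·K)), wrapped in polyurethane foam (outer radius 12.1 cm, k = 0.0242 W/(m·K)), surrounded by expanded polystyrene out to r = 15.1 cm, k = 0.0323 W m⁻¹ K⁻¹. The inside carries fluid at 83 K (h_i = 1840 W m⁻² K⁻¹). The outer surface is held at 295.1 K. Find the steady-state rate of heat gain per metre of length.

Q' = 38.9 W/m

Treat each layer as a resistance in series:
  R'_conv,in = 1/(2πr h) = 1/(2π·0.0481·1840) = 0.001798 m·K/W
  R'_copper = ln(0.0624/0.0481)/(2πk) = 0.2603/(2π·354) = 1.170×10^-4 m·K/W
  R'_polyurethane foam = ln(0.121/0.0624)/(2πk) = 0.6622/(2π·0.0242) = 4.355 m·K/W
  R'_expanded polystyrene = ln(0.151/0.121)/(2πk) = 0.2215/(2π·0.0323) = 1.091 m·K/W
ΣR = 0.001798 + 1.170×10^-4 + 4.355 + 1.091 = 5.448 m·K/W
Q' = ΔT/ΣR = (83 K − 295.1 K)/5.448 = -38.9 W/m
(Negative Q' ⇒ heat flows inward; heat gain = 38.9 W/m.)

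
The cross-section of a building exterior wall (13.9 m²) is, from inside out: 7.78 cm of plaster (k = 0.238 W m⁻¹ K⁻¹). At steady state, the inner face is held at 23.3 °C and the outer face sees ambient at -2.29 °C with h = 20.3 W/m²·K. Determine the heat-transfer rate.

Q = 946 W

Series thermal resistances, inner to outer:
  R_plaster = L/(kA) = 0.0778/(0.238·13.9) = 0.02352 K/W
  R_conv,out = 1/(hA) = 1/(20.3·13.9) = 0.003544 K/W
ΣR = 0.02352 + 0.003544 = 0.02706 K/W
Q = ΔT/ΣR = (23.3 °C − -2.29 °C)/0.02706 = 946 W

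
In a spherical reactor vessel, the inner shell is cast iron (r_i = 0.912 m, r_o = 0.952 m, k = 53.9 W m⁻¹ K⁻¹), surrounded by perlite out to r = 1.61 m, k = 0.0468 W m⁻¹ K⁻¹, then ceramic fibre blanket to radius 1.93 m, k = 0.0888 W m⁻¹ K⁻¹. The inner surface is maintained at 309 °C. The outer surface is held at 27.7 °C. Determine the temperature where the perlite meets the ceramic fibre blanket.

T = 59.3 °C

Treat each layer as a resistance in series:
  R_cast iron = (1/0.912 − 1/0.952)/(4πk) = 0.04607/(4π·53.9) = 6.802×10^-5 K/W
  R_perlite = (1/0.952 − 1/1.61)/(4πk) = 0.4293/(4π·0.0468) = 0.7300 K/W
  R_ceramic fibre blanket = (1/1.61 − 1/1.93)/(4πk) = 0.1030/(4π·0.0888) = 0.09229 K/W
ΣR = 6.802×10^-5 + 0.7300 + 0.09229 = 0.8224 K/W
Q = ΔT/ΣR = (309 °C − 27.7 °C)/0.8224 = 342.0 W
From the inner boundary to the perlite/ceramic fibre blanket interface, ΣR_partial = 0.7301 K/W.
T_interface = T_in − Q·ΣR_partial = 309 °C − (342.0)(0.7301) = 59.3 °C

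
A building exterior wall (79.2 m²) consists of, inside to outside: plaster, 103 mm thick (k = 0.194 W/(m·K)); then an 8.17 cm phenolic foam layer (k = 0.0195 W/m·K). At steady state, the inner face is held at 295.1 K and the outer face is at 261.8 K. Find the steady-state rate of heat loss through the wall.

Treat each layer as a resistance in series:
  R_plaster = L/(kA) = 0.103/(0.194·79.2) = 0.006704 K/W
  R_phenolic foam = L/(kA) = 0.0817/(0.0195·79.2) = 0.05290 K/W
ΣR = 0.006704 + 0.05290 = 0.05960 K/W
Q = ΔT/ΣR = (295.1 K − 261.8 K)/0.05960 = 559 W

Q = 559 W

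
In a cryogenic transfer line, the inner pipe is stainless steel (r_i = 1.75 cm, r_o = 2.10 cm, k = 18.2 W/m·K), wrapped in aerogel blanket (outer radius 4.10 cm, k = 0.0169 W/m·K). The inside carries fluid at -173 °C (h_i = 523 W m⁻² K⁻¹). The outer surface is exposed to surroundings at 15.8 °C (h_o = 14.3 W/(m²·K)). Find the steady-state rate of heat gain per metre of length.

Q' = 28.6 W/m

Series thermal resistances, inner to outer:
  R'_conv,in = 1/(2πr h) = 1/(2π·0.0175·523) = 0.01739 m·K/W
  R'_stainless steel = ln(0.0210/0.0175)/(2πk) = 0.1823/(2π·18.2) = 0.001594 m·K/W
  R'_aerogel blanket = ln(0.0410/0.0210)/(2πk) = 0.6690/(2π·0.0169) = 6.301 m·K/W
  R'_conv,out = 1/(2πr h) = 1/(2π·0.0410·14.3) = 0.2715 m·K/W
ΣR = 0.01739 + 0.001594 + 6.301 + 0.2715 = 6.591 m·K/W
Q' = ΔT/ΣR = (-173 °C − 15.8 °C)/6.591 = -28.6 W/m
(Negative Q' ⇒ heat flows inward; heat gain = 28.6 W/m.)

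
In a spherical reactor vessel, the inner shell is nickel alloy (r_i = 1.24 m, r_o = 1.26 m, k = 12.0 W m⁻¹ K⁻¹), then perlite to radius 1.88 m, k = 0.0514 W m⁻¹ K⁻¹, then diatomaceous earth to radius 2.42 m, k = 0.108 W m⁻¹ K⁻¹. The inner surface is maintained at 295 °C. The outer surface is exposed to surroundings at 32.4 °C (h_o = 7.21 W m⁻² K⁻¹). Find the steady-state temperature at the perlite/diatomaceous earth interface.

T = 79.8 °C

Resistance network (inner→outer):
  R_nickel alloy = (1/1.24 − 1/1.26)/(4πk) = 0.01280/(4π·12.0) = 8.489×10^-5 K/W
  R_perlite = (1/1.26 − 1/1.88)/(4πk) = 0.2617/(4π·0.0514) = 0.4052 K/W
  R_diatomaceous earth = (1/1.88 − 1/2.42)/(4πk) = 0.1187/(4π·0.108) = 0.08746 K/W
  R_conv,out = 1/(4πr²h) = 1/(4π·2.42²·7.21) = 0.001885 K/W
ΣR = 8.489×10^-5 + 0.4052 + 0.08746 + 0.001885 = 0.4946 K/W
Q = ΔT/ΣR = (295 °C − 32.4 °C)/0.4946 = 530.9 W
From the inner boundary to the perlite/diatomaceous earth interface, ΣR_partial = 0.4053 K/W.
T_interface = T_in − Q·ΣR_partial = 295 °C − (530.9)(0.4053) = 79.8 °C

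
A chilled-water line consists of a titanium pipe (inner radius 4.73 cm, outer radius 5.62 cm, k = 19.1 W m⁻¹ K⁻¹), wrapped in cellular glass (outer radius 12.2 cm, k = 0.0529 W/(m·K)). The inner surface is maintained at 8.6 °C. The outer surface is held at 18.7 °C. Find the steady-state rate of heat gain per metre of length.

Q' = 4.33 W/m

Treat each layer as a resistance in series:
  R'_titanium = ln(0.0562/0.0473)/(2πk) = 0.1724/(2π·19.1) = 0.001437 m·K/W
  R'_cellular glass = ln(0.122/0.0562)/(2πk) = 0.7751/(2π·0.0529) = 2.332 m·K/W
ΣR = 0.001437 + 2.332 = 2.333 m·K/W
Q' = ΔT/ΣR = (8.6 °C − 18.7 °C)/2.333 = -4.33 W/m
(Negative Q' ⇒ heat flows inward; heat gain = 4.33 W/m.)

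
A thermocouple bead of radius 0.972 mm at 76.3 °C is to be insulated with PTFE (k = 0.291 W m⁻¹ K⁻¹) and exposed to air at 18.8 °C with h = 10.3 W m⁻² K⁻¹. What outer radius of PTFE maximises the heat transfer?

r_cr = 5.65 cm

For a sphere, r_cr = 2k_ins/h = 2·0.291/10.3 = 0.0565 m = 5.65 cm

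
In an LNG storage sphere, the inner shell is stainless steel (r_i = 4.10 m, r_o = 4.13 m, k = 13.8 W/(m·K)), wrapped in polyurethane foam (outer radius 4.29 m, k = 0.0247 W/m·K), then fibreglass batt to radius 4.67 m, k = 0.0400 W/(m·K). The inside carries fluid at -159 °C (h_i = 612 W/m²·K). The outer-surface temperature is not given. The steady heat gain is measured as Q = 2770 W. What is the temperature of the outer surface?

Sum the resistances:
  R_conv,in = 1/(4πr²h) = 1/(4π·4.10²·612) = 7.735×10^-6 K/W
  R_stainless steel = (1/4.10 − 1/4.13)/(4πk) = 0.001772/(4π·13.8) = 1.022×10^-5 K/W
  R_polyurethane foam = (1/4.13 − 1/4.29)/(4πk) = 0.009031/(4π·0.0247) = 0.02909 K/W
  R_fibreglass batt = (1/4.29 − 1/4.67)/(4πk) = 0.01897/(4π·0.0400) = 0.03773 K/W
ΣR = 0.06685 K/W
ΔT = Q·ΣR = 2770 × 0.06685 = 185.2 K
Heat flows inward, so T_out = T_in + ΔT = -159 + 185.2 = 26.2 °C

T_out = 26.2 °C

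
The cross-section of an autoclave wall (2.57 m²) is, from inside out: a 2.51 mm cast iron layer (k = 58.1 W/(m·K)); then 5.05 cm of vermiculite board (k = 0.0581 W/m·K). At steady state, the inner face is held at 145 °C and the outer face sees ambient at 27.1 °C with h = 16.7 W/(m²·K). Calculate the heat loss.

Q = 326 W

Series thermal resistances, inner to outer:
  R_cast iron = L/(kA) = 0.00251/(58.1·2.57) = 1.681×10^-5 K/W
  R_vermiculite board = L/(kA) = 0.0505/(0.0581·2.57) = 0.3382 K/W
  R_conv,out = 1/(hA) = 1/(16.7·2.57) = 0.02330 K/W
ΣR = 1.681×10^-5 + 0.3382 + 0.02330 = 0.3615 K/W
Q = ΔT/ΣR = (145 °C − 27.1 °C)/0.3615 = 326 W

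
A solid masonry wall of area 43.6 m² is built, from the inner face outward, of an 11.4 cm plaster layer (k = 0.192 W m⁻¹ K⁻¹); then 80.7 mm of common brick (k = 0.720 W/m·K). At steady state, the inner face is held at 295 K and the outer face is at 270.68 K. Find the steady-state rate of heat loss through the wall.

Resistance network (inner→outer):
  R_plaster = L/(kA) = 0.114/(0.192·43.6) = 0.01362 K/W
  R_common brick = L/(kA) = 0.0807/(0.720·43.6) = 0.002571 K/W
ΣR = 0.01362 + 0.002571 = 0.01619 K/W
Q = ΔT/ΣR = (295 K − 270.68 K)/0.01619 = 1500 W

Q = 1500 W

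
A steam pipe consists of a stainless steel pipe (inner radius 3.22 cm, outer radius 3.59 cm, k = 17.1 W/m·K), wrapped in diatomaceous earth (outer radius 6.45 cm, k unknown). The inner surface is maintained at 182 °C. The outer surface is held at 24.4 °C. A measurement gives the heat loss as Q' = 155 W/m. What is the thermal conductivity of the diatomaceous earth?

k = 0.0918 W/m·K

ΣR = ΔT/Q' = |182 − 24.4|/155 = 1.017 m·K/W
Known resistances:
  R'_stainless steel = ln(0.0359/0.0322)/(2πk) = 0.1088/(2π·17.1) = 0.001012 m·K/W
R_diatomaceous earth = ΣR − ΣR_known = 1.017 − 0.001012 = 1.016 m·K/W
ln(r₂/r₁)/(2πk) = 1.016 ⇒ k = 0.5859/(2π·1.016) = 0.0918 W/m·K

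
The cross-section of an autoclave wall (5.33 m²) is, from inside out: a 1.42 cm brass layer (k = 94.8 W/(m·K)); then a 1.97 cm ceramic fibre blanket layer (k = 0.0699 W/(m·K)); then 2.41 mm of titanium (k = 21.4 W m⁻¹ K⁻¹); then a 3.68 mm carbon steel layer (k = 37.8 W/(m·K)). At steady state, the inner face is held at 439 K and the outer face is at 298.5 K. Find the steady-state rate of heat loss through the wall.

Resistance network (inner→outer):
  R_brass = L/(kA) = 0.0142/(94.8·5.33) = 2.810×10^-5 K/W
  R_ceramic fibre blanket = L/(kA) = 0.0197/(0.0699·5.33) = 0.05288 K/W
  R_titanium = L/(kA) = 0.00241/(21.4·5.33) = 2.113×10^-5 K/W
  R_carbon steel = L/(kA) = 0.00368/(37.8·5.33) = 1.827×10^-5 K/W
ΣR = 2.810×10^-5 + 0.05288 + 2.113×10^-5 + 1.827×10^-5 = 0.05295 K/W
Q = ΔT/ΣR = (439 K − 298.5 K)/0.05295 = 2650 W

Q = 2.65 kW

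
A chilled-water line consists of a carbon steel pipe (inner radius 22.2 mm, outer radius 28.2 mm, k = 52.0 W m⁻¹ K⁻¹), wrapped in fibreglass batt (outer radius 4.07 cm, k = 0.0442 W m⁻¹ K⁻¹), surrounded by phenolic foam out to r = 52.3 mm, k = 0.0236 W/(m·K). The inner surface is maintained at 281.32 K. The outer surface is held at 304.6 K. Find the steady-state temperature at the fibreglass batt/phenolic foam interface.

Series thermal resistances, inner to outer:
  R'_carbon steel = ln(0.0282/0.0222)/(2πk) = 0.2392/(2π·52.0) = 7.322×10^-4 m·K/W
  R'_fibreglass batt = ln(0.0407/0.0282)/(2πk) = 0.3669/(2π·0.0442) = 1.321 m·K/W
  R'_phenolic foam = ln(0.0523/0.0407)/(2πk) = 0.2508/(2π·0.0236) = 1.691 m·K/W
ΣR = 7.322×10^-4 + 1.321 + 1.691 = 3.013 m·K/W
Q' = ΔT/ΣR = (281.32 K − 304.6 K)/3.013 = -7.727 W/m
From the inner boundary to the fibreglass batt/phenolic foam interface, ΣR_partial = 1.322 m·K/W.
T_interface = T_in − Q'·ΣR_partial = 281.32 K − (-7.727)(1.322) = 291.5 K

T = 291.5 K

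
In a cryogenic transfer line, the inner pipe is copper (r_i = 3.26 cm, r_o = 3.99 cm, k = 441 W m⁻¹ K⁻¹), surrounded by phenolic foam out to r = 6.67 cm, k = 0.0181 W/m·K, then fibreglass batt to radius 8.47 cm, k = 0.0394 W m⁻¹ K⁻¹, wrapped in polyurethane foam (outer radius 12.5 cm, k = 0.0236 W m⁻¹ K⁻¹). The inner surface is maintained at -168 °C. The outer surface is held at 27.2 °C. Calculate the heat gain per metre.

Resistance network (inner→outer):
  R'_copper = ln(0.0399/0.0326)/(2πk) = 0.2021/(2π·441) = 7.292×10^-5 m·K/W
  R'_phenolic foam = ln(0.0667/0.0399)/(2πk) = 0.5138/(2π·0.0181) = 4.518 m·K/W
  R'_fibreglass batt = ln(0.0847/0.0667)/(2πk) = 0.2389/(2π·0.0394) = 0.9651 m·K/W
  R'_polyurethane foam = ln(0.125/0.0847)/(2πk) = 0.3892/(2π·0.0236) = 2.625 m·K/W
ΣR = 7.292×10^-5 + 4.518 + 0.9651 + 2.625 = 8.108 m·K/W
Q' = ΔT/ΣR = (-168 °C − 27.2 °C)/8.108 = -24.1 W/m
(Negative Q' ⇒ heat flows inward; heat gain = 24.1 W/m.)

Q' = 24.1 W/m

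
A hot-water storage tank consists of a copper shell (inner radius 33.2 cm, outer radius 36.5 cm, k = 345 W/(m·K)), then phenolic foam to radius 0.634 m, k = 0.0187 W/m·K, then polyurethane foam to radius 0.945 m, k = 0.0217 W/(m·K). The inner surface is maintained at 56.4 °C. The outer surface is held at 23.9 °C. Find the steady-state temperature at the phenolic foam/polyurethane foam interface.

Treat each layer as a resistance in series:
  R_copper = (1/0.332 − 1/0.365)/(4πk) = 0.2723/(4π·345) = 6.281×10^-5 K/W
  R_phenolic foam = (1/0.365 − 1/0.634)/(4πk) = 1.162/(4π·0.0187) = 4.947 K/W
  R_polyurethane foam = (1/0.634 − 1/0.945)/(4πk) = 0.5191/(4π·0.0217) = 1.904 K/W
ΣR = 6.281×10^-5 + 4.947 + 1.904 = 6.851 K/W
Q = ΔT/ΣR = (56.4 °C − 23.9 °C)/6.851 = 4.744 W
From the inner boundary to the phenolic foam/polyurethane foam interface, ΣR_partial = 4.947 K/W.
T_interface = T_in − Q·ΣR_partial = 56.4 °C − (4.744)(4.947) = 32.9 °C

T = 32.9 °C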